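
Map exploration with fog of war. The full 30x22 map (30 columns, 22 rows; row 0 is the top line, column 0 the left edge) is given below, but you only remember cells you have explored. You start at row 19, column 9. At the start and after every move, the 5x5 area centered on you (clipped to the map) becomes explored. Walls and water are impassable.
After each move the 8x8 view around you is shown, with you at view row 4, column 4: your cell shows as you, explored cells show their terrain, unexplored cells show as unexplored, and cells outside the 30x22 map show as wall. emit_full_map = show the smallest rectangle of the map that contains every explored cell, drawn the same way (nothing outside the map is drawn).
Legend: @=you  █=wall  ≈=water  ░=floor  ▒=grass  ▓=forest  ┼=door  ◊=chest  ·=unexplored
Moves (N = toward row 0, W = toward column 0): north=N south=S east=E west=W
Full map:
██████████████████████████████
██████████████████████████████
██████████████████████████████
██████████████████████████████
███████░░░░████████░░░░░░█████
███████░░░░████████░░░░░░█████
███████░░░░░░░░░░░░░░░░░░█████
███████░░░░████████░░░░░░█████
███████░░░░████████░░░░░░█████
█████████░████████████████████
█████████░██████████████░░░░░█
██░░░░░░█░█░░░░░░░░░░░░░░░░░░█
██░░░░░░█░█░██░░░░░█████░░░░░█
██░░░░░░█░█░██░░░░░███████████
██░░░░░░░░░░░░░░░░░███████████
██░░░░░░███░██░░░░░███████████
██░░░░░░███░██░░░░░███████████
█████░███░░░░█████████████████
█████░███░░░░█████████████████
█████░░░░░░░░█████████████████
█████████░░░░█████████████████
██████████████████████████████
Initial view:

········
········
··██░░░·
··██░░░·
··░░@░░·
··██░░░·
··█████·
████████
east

········
········
·██░░░░·
·██░░░░·
·░░░@░░·
·██░░░░·
·██████·
████████

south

········
·██░░░░·
·██░░░░·
·░░░░░░·
·██░@░░·
·██████·
████████
████████

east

········
██░░░░··
██░░░░█·
░░░░░░█·
██░░@░█·
███████·
████████
████████

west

········
·██░░░░·
·██░░░░█
·░░░░░░█
·██░@░░█
·███████
████████
████████

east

········
██░░░░··
██░░░░█·
░░░░░░█·
██░░@░█·
███████·
████████
████████

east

········
█░░░░···
█░░░░██·
░░░░░██·
█░░░@██·
███████·
████████
████████

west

········
██░░░░··
██░░░░██
░░░░░░██
██░░@░██
████████
████████
████████

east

········
█░░░░···
█░░░░██·
░░░░░██·
█░░░@██·
███████·
████████
████████

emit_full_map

██░░░░··
██░░░░██
░░░░░░██
██░░░@██
████████

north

········
········
█░░░░██·
█░░░░██·
░░░░@██·
█░░░░██·
███████·
████████

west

········
········
██░░░░██
██░░░░██
░░░░@░██
██░░░░██
████████
████████

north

········
········
··██░██·
██░░░░██
██░░@░██
░░░░░░██
██░░░░██
████████

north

········
········
··██░██·
··██░██·
██░░@░██
██░░░░██
░░░░░░██
██░░░░██

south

········
··██░██·
··██░██·
██░░░░██
██░░@░██
░░░░░░██
██░░░░██
████████

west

········
···██░██
··███░██
·██░░░░█
·██░@░░█
·░░░░░░█
·██░░░░█
·███████

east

········
··██░██·
·███░██·
██░░░░██
██░░@░██
░░░░░░██
██░░░░██
████████

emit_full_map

··██░██·
·███░██·
██░░░░██
██░░@░██
░░░░░░██
██░░░░██
████████

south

··██░██·
·███░██·
██░░░░██
██░░░░██
░░░░@░██
██░░░░██
████████
████████

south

·███░██·
██░░░░██
██░░░░██
░░░░░░██
██░░@░██
████████
████████
████████

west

··███░██
·██░░░░█
·██░░░░█
·░░░░░░█
·██░@░░█
·███████
████████
████████

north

···██░██
··███░██
·██░░░░█
·██░░░░█
·░░░@░░█
·██░░░░█
·███████
████████

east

··██░██·
·███░██·
██░░░░██
██░░░░██
░░░░@░██
██░░░░██
████████
████████

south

·███░██·
██░░░░██
██░░░░██
░░░░░░██
██░░@░██
████████
████████
████████


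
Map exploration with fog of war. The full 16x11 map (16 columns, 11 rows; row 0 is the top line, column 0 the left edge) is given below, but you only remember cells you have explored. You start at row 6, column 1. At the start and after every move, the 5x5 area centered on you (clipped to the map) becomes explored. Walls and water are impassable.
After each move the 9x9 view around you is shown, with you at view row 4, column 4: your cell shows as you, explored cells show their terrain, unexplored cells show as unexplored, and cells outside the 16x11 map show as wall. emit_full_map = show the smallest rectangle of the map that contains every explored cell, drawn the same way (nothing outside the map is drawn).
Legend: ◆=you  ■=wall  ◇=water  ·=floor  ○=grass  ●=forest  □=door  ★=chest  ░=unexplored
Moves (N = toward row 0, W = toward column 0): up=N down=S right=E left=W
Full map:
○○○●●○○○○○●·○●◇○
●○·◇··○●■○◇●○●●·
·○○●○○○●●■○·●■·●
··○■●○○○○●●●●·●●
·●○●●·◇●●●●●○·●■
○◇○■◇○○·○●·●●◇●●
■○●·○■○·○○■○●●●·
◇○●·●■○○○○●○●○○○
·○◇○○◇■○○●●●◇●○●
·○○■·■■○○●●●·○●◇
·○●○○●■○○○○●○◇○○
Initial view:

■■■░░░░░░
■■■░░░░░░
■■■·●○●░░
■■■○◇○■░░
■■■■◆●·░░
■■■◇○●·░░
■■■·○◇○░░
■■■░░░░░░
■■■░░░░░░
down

■■■░░░░░░
■■■·●○●░░
■■■○◇○■░░
■■■■○●·░░
■■■◇◆●·░░
■■■·○◇○░░
■■■·○○■░░
■■■░░░░░░
■■■■■■■■■

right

■■░░░░░░░
■■·●○●░░░
■■○◇○■◇░░
■■■○●·○░░
■■◇○◆·●░░
■■·○◇○○░░
■■·○○■·░░
■■░░░░░░░
■■■■■■■■■

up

■■░░░░░░░
■■░░░░░░░
■■·●○●●░░
■■○◇○■◇░░
■■■○◆·○░░
■■◇○●·●░░
■■·○◇○○░░
■■·○○■·░░
■■░░░░░░░

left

■■■░░░░░░
■■■░░░░░░
■■■·●○●●░
■■■○◇○■◇░
■■■■◆●·○░
■■■◇○●·●░
■■■·○◇○○░
■■■·○○■·░
■■■░░░░░░

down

■■■░░░░░░
■■■·●○●●░
■■■○◇○■◇░
■■■■○●·○░
■■■◇◆●·●░
■■■·○◇○○░
■■■·○○■·░
■■■░░░░░░
■■■■■■■■■

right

■■░░░░░░░
■■·●○●●░░
■■○◇○■◇░░
■■■○●·○░░
■■◇○◆·●░░
■■·○◇○○░░
■■·○○■·░░
■■░░░░░░░
■■■■■■■■■

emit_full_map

·●○●●
○◇○■◇
■○●·○
◇○◆·●
·○◇○○
·○○■·

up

■■░░░░░░░
■■░░░░░░░
■■·●○●●░░
■■○◇○■◇░░
■■■○◆·○░░
■■◇○●·●░░
■■·○◇○○░░
■■·○○■·░░
■■░░░░░░░

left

■■■░░░░░░
■■■░░░░░░
■■■·●○●●░
■■■○◇○■◇░
■■■■◆●·○░
■■■◇○●·●░
■■■·○◇○○░
■■■·○○■·░
■■■░░░░░░

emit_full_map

·●○●●
○◇○■◇
■◆●·○
◇○●·●
·○◇○○
·○○■·


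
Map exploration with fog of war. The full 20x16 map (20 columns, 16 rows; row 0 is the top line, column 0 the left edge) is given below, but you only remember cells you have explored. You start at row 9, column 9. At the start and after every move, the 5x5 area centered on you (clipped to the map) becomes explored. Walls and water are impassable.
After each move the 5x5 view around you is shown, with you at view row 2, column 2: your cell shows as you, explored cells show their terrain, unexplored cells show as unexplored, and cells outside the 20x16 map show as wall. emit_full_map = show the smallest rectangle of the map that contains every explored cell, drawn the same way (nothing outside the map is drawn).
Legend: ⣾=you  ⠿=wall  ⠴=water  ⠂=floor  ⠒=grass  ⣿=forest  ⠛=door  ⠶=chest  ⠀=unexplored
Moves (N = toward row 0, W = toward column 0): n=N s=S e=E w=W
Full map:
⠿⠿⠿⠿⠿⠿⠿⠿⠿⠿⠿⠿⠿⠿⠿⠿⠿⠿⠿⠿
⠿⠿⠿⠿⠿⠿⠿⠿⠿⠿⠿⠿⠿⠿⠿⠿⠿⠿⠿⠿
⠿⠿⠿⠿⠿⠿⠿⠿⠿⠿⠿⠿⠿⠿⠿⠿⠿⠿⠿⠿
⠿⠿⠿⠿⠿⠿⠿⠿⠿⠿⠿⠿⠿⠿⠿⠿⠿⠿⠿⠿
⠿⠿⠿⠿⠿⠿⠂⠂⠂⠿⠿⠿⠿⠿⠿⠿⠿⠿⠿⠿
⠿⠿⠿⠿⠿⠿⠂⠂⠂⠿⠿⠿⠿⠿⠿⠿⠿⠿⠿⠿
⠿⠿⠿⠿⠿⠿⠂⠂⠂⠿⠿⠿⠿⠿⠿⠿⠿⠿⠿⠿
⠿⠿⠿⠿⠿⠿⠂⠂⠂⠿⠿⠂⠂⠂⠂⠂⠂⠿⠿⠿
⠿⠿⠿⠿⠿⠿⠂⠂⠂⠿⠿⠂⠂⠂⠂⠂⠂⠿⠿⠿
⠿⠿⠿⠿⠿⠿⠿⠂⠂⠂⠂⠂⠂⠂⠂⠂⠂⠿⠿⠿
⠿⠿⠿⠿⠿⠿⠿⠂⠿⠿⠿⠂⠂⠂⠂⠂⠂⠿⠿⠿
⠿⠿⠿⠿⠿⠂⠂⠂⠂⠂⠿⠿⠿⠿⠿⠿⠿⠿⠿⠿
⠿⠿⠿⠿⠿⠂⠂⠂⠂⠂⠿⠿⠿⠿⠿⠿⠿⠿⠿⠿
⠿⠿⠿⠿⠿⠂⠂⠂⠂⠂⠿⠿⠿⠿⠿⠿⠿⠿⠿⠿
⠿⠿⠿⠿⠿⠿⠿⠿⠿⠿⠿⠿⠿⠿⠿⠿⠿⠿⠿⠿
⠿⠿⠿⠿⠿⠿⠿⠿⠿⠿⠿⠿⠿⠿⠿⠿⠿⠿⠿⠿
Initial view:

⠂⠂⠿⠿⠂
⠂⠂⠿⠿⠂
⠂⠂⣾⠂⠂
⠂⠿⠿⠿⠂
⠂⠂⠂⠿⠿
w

⠂⠂⠂⠿⠿
⠂⠂⠂⠿⠿
⠿⠂⣾⠂⠂
⠿⠂⠿⠿⠿
⠂⠂⠂⠂⠿

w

⠿⠂⠂⠂⠿
⠿⠂⠂⠂⠿
⠿⠿⣾⠂⠂
⠿⠿⠂⠿⠿
⠂⠂⠂⠂⠂

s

⠿⠂⠂⠂⠿
⠿⠿⠂⠂⠂
⠿⠿⣾⠿⠿
⠂⠂⠂⠂⠂
⠂⠂⠂⠂⠂

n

⠿⠂⠂⠂⠿
⠿⠂⠂⠂⠿
⠿⠿⣾⠂⠂
⠿⠿⠂⠿⠿
⠂⠂⠂⠂⠂

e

⠂⠂⠂⠿⠿
⠂⠂⠂⠿⠿
⠿⠂⣾⠂⠂
⠿⠂⠿⠿⠿
⠂⠂⠂⠂⠿


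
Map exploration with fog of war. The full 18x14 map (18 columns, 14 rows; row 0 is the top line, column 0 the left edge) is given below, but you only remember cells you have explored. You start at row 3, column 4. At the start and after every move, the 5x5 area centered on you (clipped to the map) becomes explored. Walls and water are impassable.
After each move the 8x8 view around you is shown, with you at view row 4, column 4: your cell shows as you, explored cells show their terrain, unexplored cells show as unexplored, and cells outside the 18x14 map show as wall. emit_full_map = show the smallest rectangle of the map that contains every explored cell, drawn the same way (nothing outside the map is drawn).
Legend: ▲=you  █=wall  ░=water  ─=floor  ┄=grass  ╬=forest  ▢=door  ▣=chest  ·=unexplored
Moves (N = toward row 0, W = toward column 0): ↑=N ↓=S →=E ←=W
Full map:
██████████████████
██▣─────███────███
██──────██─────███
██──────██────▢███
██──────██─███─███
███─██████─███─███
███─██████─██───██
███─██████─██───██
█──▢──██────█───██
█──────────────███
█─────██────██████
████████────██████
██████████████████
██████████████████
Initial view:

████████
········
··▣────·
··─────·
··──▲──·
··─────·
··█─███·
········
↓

········
··▣────·
··─────·
··─────·
··──▲──·
··█─███·
··█─███·
········

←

█·······
█··▣────
█·█─────
█·█─────
█·█─▲───
█·██─███
█·██─███
█·······

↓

█··▣────
█·█─────
█·█─────
█·█─────
█·██▲███
█·██─███
█·██─██·
█·······

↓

█·█─────
█·█─────
█·█─────
█·██─███
█·██▲███
█·██─██·
█·──▢──·
█·······

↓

█·█─────
█·█─────
█·██─███
█·██─███
█·██▲██·
█·──▢──·
█·─────·
█·······

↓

█·█─────
█·██─███
█·██─███
█·██─██·
█·──▲──·
█·─────·
█·─────·
█·······

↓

█·██─███
█·██─███
█·██─██·
█·──▢──·
█·──▲──·
█·─────·
█·█████·
█·······

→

·██─███·
·██─███·
·██─███·
·──▢──█·
·───▲──·
·─────█·
·██████·
········

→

██─███··
██─███··
██─████·
──▢──██·
────▲──·
─────██·
███████·
········

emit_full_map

·▣────·
█─────·
█─────·
█─────·
██─███·
██─███·
██─████
──▢──██
────▲──
─────██
███████

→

█─███···
█─███···
█─█████·
─▢──██─·
────▲──·
────██─·
██████─·
········

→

─███····
─███····
─██████·
▢──██──·
────▲──·
───██──·
█████──·
········

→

███·····
███·····
██████─·
──██───·
────▲──·
──██───·
████───·
········

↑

───·····
███·····
██████─·
██████─·
──██▲──·
───────·
──██───·
████───·

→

──······
██······
█████─█·
█████─█·
─██─▲──·
───────·
─██────·
███───··

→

─·······
█·······
████─██·
████─██·
██──▲─█·
───────·
██────█·
██───···

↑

─·······
─·······
█·██─██·
████─██·
████▲██·
██────█·
───────·
██────█·

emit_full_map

·▣────······
█─────······
█─────······
█─────······
██─███·██─██
██─██████─██
██─██████▲██
──▢──██────█
────────────
─────██────█
███████───··

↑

─·······
─·······
─·██─██·
█·██─██·
████▲██·
████─██·
██────█·
───────·

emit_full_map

·▣────······
█─────······
█─────······
█─────·██─██
██─███·██─██
██─██████▲██
██─██████─██
──▢──██────█
────────────
─────██────█
███████───··


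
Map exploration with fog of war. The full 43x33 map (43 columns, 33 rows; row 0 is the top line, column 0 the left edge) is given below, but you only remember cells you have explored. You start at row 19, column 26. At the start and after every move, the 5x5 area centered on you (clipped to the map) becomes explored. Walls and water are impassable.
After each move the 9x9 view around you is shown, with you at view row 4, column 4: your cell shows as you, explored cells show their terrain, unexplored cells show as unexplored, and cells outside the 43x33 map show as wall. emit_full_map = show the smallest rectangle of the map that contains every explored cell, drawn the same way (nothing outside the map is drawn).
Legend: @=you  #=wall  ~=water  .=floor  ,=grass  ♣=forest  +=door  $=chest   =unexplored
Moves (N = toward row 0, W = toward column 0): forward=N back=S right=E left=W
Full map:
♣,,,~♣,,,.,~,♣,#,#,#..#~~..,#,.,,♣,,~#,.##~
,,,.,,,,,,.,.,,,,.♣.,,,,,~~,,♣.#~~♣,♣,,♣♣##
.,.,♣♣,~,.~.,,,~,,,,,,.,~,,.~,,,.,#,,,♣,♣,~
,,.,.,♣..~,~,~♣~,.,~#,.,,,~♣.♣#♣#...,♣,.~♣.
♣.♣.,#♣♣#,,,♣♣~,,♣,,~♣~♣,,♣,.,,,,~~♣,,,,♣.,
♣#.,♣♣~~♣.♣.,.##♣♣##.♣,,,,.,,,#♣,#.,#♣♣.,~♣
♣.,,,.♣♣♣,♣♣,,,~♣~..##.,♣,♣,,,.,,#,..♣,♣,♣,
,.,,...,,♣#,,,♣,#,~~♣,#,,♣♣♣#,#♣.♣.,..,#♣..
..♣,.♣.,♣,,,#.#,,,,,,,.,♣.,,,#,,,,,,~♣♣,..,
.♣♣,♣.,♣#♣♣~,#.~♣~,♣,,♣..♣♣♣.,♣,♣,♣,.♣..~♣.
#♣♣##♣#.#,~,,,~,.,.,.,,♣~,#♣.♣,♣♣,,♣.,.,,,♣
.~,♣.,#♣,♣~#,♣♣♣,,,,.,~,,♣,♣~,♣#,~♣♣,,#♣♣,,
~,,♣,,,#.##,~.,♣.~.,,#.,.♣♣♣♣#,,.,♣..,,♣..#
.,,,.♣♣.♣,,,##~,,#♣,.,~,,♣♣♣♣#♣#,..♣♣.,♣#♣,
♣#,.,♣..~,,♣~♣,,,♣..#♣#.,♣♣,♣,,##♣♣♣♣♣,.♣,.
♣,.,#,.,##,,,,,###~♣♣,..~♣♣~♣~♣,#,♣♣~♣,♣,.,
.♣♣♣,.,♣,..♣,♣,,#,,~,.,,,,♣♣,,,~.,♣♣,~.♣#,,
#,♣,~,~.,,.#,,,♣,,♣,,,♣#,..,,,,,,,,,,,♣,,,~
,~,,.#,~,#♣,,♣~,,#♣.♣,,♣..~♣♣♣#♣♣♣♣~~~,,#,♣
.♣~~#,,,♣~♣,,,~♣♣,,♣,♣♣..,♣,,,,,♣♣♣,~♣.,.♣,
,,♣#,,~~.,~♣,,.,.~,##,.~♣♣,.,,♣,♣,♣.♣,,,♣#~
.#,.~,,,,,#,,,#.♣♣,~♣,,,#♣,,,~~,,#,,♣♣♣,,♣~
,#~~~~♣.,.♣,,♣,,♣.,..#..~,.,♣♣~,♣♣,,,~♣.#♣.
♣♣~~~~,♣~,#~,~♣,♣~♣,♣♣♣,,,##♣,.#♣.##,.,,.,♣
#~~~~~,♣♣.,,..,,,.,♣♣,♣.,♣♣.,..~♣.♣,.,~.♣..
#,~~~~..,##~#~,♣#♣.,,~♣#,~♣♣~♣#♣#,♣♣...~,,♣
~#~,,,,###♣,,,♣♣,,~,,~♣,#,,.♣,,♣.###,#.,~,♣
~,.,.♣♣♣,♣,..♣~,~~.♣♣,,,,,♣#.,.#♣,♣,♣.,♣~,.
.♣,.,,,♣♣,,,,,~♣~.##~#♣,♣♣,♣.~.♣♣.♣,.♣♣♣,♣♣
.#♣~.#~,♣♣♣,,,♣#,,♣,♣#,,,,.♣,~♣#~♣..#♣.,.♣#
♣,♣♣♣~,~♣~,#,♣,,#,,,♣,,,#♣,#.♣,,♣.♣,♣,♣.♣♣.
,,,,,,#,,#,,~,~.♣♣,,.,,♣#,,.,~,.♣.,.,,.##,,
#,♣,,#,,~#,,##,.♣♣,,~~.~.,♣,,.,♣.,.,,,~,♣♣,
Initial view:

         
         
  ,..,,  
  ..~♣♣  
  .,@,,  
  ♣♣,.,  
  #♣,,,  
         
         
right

         
         
 ,..,,,  
 ..~♣♣♣  
 .,♣@,,  
 ♣♣,.,,  
 #♣,,,~  
         
         

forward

         
         
  ,♣♣,,  
 ,..,,,  
 ..~@♣♣  
 .,♣,,,  
 ♣♣,.,,  
 #♣,,,~  
         

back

         
  ,♣♣,,  
 ,..,,,  
 ..~♣♣♣  
 .,♣@,,  
 ♣♣,.,,  
 #♣,,,~  
         
         

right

         
 ,♣♣,,   
,..,,,,  
..~♣♣♣#  
.,♣,@,,  
♣♣,.,,♣  
#♣,,,~~  
         
         

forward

         
         
 ,♣♣,,,  
,..,,,,  
..~♣@♣#  
.,♣,,,,  
♣♣,.,,♣  
#♣,,,~~  
         

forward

         
         
  ♣~♣~♣  
 ,♣♣,,,  
,..,@,,  
..~♣♣♣#  
.,♣,,,,  
♣♣,.,,♣  
#♣,,,~~  

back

         
  ♣~♣~♣  
 ,♣♣,,,  
,..,,,,  
..~♣@♣#  
.,♣,,,,  
♣♣,.,,♣  
#♣,,,~~  
         

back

  ♣~♣~♣  
 ,♣♣,,,  
,..,,,,  
..~♣♣♣#  
.,♣,@,,  
♣♣,.,,♣  
#♣,,,~~  
         
         

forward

         
  ♣~♣~♣  
 ,♣♣,,,  
,..,,,,  
..~♣@♣#  
.,♣,,,,  
♣♣,.,,♣  
#♣,,,~~  
         

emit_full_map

  ♣~♣~♣
 ,♣♣,,,
,..,,,,
..~♣@♣#
.,♣,,,,
♣♣,.,,♣
#♣,,,~~

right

         
 ♣~♣~♣   
,♣♣,,,~  
..,,,,,  
.~♣♣@#♣  
,♣,,,,,  
♣,.,,♣,  
♣,,,~~   
         

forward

         
         
 ♣~♣~♣,  
,♣♣,,,~  
..,,@,,  
.~♣♣♣#♣  
,♣,,,,,  
♣,.,,♣,  
♣,,,~~   

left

         
         
  ♣~♣~♣, 
 ,♣♣,,,~ 
,..,@,,, 
..~♣♣♣#♣ 
.,♣,,,,, 
♣♣,.,,♣, 
#♣,,,~~  

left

         
         
  ♣♣~♣~♣,
  ,♣♣,,,~
 ,..@,,,,
 ..~♣♣♣#♣
 .,♣,,,,,
 ♣♣,.,,♣,
 #♣,,,~~ 

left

         
         
  ~♣♣~♣~♣
  ,,♣♣,,,
  ,.@,,,,
  ..~♣♣♣#
  .,♣,,,,
  ♣♣,.,,♣
  #♣,,,~~

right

         
         
 ~♣♣~♣~♣,
 ,,♣♣,,,~
 ,..@,,,,
 ..~♣♣♣#♣
 .,♣,,,,,
 ♣♣,.,,♣,
 #♣,,,~~ 

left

         
         
  ~♣♣~♣~♣
  ,,♣♣,,,
  ,.@,,,,
  ..~♣♣♣#
  .,♣,,,,
  ♣♣,.,,♣
  #♣,,,~~

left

         
         
  .~♣♣~♣~
  ,,,♣♣,,
  #,@.,,,
  ♣..~♣♣♣
  ..,♣,,,
   ♣♣,.,,
   #♣,,,~

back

         
  .~♣♣~♣~
  ,,,♣♣,,
  #,..,,,
  ♣.@~♣♣♣
  ..,♣,,,
  ~♣♣,.,,
   #♣,,,~
         

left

         
   .~♣♣~♣
  ,,,,♣♣,
  ♣#,..,,
  ,♣@.~♣♣
  ♣..,♣,,
  .~♣♣,.,
    #♣,,,
         

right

         
  .~♣♣~♣~
 ,,,,♣♣,,
 ♣#,..,,,
 ,♣.@~♣♣♣
 ♣..,♣,,,
 .~♣♣,.,,
   #♣,,,~
         

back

  .~♣♣~♣~
 ,,,,♣♣,,
 ♣#,..,,,
 ,♣..~♣♣♣
 ♣..@♣,,,
 .~♣♣,.,,
  ,#♣,,,~
         
         

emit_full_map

 .~♣♣~♣~♣,
,,,,♣♣,,,~
♣#,..,,,,,
,♣..~♣♣♣#♣
♣..@♣,,,,,
.~♣♣,.,,♣,
 ,#♣,,,~~ 

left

   .~♣♣~♣
  ,,,,♣♣,
  ♣#,..,,
  ,♣..~♣♣
  ♣.@,♣,,
  .~♣♣,.,
  ,,#♣,,,
         
         

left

    .~♣♣~
   ,,,,♣♣
  ,♣#,..,
  ,,♣..~♣
  ♣♣@.,♣,
  ,.~♣♣,.
  ,,,#♣,,
         
         

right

   .~♣♣~♣
  ,,,,♣♣,
 ,♣#,..,,
 ,,♣..~♣♣
 ♣♣.@,♣,,
 ,.~♣♣,.,
 ,,,#♣,,,
         
         

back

  ,,,,♣♣,
 ,♣#,..,,
 ,,♣..~♣♣
 ♣♣..,♣,,
 ,.~@♣,.,
 ,,,#♣,,,
  ..~,.  
         
         

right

 ,,,,♣♣,,
,♣#,..,,,
,,♣..~♣♣♣
♣♣..,♣,,,
,.~♣@,.,,
,,,#♣,,,~
 ..~,.,  
         
         

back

,♣#,..,,,
,,♣..~♣♣♣
♣♣..,♣,,,
,.~♣♣,.,,
,,,#@,,,~
 ..~,.,  
  ,,,##  
         
         

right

♣#,..,,,,
,♣..~♣♣♣#
♣..,♣,,,,
.~♣♣,.,,♣
,,#♣@,,~~
..~,.,♣  
 ,,,##♣  
         
         

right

#,..,,,,,
♣..~♣♣♣#♣
..,♣,,,,,
~♣♣,.,,♣,
,#♣,@,~~ 
.~,.,♣♣  
,,,##♣,  
         
         

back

♣..~♣♣♣#♣
..,♣,,,,,
~♣♣,.,,♣,
,#♣,,,~~ 
.~,.@♣♣  
,,,##♣,  
  ♣♣.,.  
         
         

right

..~♣♣♣#♣ 
.,♣,,,,, 
♣♣,.,,♣, 
#♣,,,~~  
~,.,@♣~  
,,##♣,.  
 ♣♣.,..  
         
         

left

♣..~♣♣♣#♣
..,♣,,,,,
~♣♣,.,,♣,
,#♣,,,~~ 
.~,.@♣♣~ 
,,,##♣,. 
  ♣♣.,.. 
         
         

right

..~♣♣♣#♣ 
.,♣,,,,, 
♣♣,.,,♣, 
#♣,,,~~  
~,.,@♣~  
,,##♣,.  
 ♣♣.,..  
         
         

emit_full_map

  .~♣♣~♣~♣,
 ,,,,♣♣,,,~
,♣#,..,,,,,
,,♣..~♣♣♣#♣
♣♣..,♣,,,,,
,.~♣♣,.,,♣,
,,,#♣,,,~~ 
 ..~,.,@♣~ 
  ,,,##♣,. 
    ♣♣.,.. 

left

♣..~♣♣♣#♣
..,♣,,,,,
~♣♣,.,,♣,
,#♣,,,~~ 
.~,.@♣♣~ 
,,,##♣,. 
  ♣♣.,.. 
         
         


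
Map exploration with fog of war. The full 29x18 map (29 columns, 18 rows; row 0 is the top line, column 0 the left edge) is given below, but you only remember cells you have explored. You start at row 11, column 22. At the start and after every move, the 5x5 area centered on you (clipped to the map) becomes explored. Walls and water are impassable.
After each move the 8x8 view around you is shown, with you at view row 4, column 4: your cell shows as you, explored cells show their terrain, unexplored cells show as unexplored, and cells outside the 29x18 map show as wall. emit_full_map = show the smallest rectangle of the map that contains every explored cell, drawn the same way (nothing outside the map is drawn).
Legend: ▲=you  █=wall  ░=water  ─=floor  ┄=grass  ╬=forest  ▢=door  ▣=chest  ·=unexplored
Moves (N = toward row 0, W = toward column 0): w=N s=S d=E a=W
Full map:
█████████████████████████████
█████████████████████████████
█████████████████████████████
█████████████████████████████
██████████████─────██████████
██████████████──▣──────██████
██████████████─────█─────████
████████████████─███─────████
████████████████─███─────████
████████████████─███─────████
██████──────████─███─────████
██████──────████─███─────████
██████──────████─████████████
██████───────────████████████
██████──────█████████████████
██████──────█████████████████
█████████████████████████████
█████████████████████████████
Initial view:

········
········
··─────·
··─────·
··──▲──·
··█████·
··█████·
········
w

········
········
··─────·
··─────·
··──▲──·
··─────·
··█████·
··█████·

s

········
··─────·
··─────·
··─────·
··──▲──·
··█████·
··█████·
········

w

········
········
··─────·
··─────·
··──▲──·
··─────·
··█████·
··█████·

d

········
········
·─────█·
·─────█·
·───▲─█·
·─────█·
·██████·
·█████··

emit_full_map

─────█
─────█
───▲─█
─────█
██████
█████·

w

········
········
··────█·
·─────█·
·───▲─█·
·─────█·
·─────█·
·██████·

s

········
··────█·
·─────█·
·─────█·
·───▲─█·
·─────█·
·██████·
·█████··

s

··────█·
·─────█·
·─────█·
·─────█·
·───▲─█·
·██████·
·██████·
········

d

·────█··
─────█··
─────██·
─────██·
────▲██·
███████·
███████·
········

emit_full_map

·────█·
─────█·
─────██
─────██
────▲██
███████
███████

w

········
·────█··
─────██·
─────██·
────▲██·
─────██·
███████·
███████·

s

·────█··
─────██·
─────██·
─────██·
────▲██·
███████·
███████·
········

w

········
·────█··
─────██·
─────██·
────▲██·
─────██·
███████·
███████·

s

·────█··
─────██·
─────██·
─────██·
────▲██·
███████·
███████·
········


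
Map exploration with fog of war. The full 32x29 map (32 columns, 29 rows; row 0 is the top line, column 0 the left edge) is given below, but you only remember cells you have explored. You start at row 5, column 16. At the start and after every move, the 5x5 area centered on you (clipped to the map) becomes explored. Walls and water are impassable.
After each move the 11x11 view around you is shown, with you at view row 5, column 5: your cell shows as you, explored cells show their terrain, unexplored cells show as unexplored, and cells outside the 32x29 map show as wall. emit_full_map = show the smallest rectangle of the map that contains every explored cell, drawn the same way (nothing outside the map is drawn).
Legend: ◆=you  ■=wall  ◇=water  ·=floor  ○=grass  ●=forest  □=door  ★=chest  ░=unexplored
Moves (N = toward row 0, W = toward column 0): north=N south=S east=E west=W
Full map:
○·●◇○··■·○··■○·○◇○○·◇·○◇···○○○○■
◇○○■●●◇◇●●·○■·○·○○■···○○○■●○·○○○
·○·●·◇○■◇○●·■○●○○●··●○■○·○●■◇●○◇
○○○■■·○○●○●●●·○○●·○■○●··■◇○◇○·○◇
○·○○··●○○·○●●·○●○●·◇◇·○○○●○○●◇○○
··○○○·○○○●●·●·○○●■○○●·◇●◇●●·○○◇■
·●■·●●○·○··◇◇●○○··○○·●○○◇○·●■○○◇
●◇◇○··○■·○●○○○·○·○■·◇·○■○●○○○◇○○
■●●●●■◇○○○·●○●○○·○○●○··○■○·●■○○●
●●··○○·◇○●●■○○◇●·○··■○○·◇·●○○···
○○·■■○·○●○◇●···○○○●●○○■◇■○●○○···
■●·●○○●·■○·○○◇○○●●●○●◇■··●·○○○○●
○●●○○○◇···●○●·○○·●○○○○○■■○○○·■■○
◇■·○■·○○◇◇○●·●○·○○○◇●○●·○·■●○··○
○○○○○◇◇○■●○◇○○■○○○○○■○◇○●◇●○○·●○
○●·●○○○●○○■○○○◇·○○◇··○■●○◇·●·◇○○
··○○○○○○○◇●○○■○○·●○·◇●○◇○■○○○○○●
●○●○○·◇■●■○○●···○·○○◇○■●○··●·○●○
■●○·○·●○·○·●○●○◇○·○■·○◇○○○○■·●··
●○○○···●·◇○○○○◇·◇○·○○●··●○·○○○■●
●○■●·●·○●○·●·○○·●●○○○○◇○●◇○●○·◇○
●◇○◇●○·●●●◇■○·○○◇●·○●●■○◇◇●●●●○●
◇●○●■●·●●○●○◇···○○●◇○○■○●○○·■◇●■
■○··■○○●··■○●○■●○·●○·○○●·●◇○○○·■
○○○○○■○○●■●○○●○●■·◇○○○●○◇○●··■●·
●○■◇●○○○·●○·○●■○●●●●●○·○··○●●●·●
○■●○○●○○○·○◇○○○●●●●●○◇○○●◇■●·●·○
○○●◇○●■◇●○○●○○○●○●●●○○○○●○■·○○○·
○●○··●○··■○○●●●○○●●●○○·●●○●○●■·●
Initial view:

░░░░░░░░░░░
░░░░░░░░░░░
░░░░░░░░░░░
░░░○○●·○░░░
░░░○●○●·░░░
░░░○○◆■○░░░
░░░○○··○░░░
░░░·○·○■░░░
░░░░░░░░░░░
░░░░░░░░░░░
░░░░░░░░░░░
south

░░░░░░░░░░░
░░░░░░░░░░░
░░░○○●·○░░░
░░░○●○●·░░░
░░░○○●■○░░░
░░░○○◆·○░░░
░░░·○·○■░░░
░░░○○·○○░░░
░░░░░░░░░░░
░░░░░░░░░░░
░░░░░░░░░░░

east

░░░░░░░░░░░
░░░░░░░░░░░
░░○○●·○░░░░
░░○●○●·◇░░░
░░○○●■○○░░░
░░○○·◆○○░░░
░░·○·○■·░░░
░░○○·○○●░░░
░░░░░░░░░░░
░░░░░░░░░░░
░░░░░░░░░░░

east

░░░░░░░░░░░
░░░░░░░░░░░
░○○●·○░░░░░
░○●○●·◇◇░░░
░○○●■○○●░░░
░○○··◆○·░░░
░·○·○■·◇░░░
░○○·○○●○░░░
░░░░░░░░░░░
░░░░░░░░░░░
░░░░░░░░░░░

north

░░░░░░░░░░░
░░░░░░░░░░░
░░░░░░░░░░░
░○○●·○■○░░░
░○●○●·◇◇░░░
░○○●■◆○●░░░
░○○··○○·░░░
░·○·○■·◇░░░
░○○·○○●○░░░
░░░░░░░░░░░
░░░░░░░░░░░

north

■■■■■■■■■■■
░░░░░░░░░░░
░░░░░░░░░░░
░░░○●··●░░░
░○○●·○■○░░░
░○●○●◆◇◇░░░
░○○●■○○●░░░
░○○··○○·░░░
░·○·○■·◇░░░
░○○·○○●○░░░
░░░░░░░░░░░

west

■■■■■■■■■■■
░░░░░░░░░░░
░░░░░░░░░░░
░░░○○●··●░░
░░○○●·○■○░░
░░○●○◆·◇◇░░
░░○○●■○○●░░
░░○○··○○·░░
░░·○·○■·◇░░
░░○○·○○●○░░
░░░░░░░░░░░

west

■■■■■■■■■■■
░░░░░░░░░░░
░░░░░░░░░░░
░░░●○○●··●░
░░░○○●·○■○░
░░░○●◆●·◇◇░
░░░○○●■○○●░
░░░○○··○○·░
░░░·○·○■·◇░
░░░○○·○○●○░
░░░░░░░░░░░

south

░░░░░░░░░░░
░░░░░░░░░░░
░░░●○○●··●░
░░░○○●·○■○░
░░░○●○●·◇◇░
░░░○○◆■○○●░
░░░○○··○○·░
░░░·○·○■·◇░
░░░○○·○○●○░
░░░░░░░░░░░
░░░░░░░░░░░

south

░░░░░░░░░░░
░░░●○○●··●░
░░░○○●·○■○░
░░░○●○●·◇◇░
░░░○○●■○○●░
░░░○○◆·○○·░
░░░·○·○■·◇░
░░░○○·○○●○░
░░░░░░░░░░░
░░░░░░░░░░░
░░░░░░░░░░░

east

░░░░░░░░░░░
░░●○○●··●░░
░░○○●·○■○░░
░░○●○●·◇◇░░
░░○○●■○○●░░
░░○○·◆○○·░░
░░·○·○■·◇░░
░░○○·○○●○░░
░░░░░░░░░░░
░░░░░░░░░░░
░░░░░░░░░░░

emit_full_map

●○○●··●
○○●·○■○
○●○●·◇◇
○○●■○○●
○○·◆○○·
·○·○■·◇
○○·○○●○

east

░░░░░░░░░░░
░●○○●··●░░░
░○○●·○■○░░░
░○●○●·◇◇░░░
░○○●■○○●░░░
░○○··◆○·░░░
░·○·○■·◇░░░
░○○·○○●○░░░
░░░░░░░░░░░
░░░░░░░░░░░
░░░░░░░░░░░

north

░░░░░░░░░░░
░░░░░░░░░░░
░●○○●··●░░░
░○○●·○■○░░░
░○●○●·◇◇░░░
░○○●■◆○●░░░
░○○··○○·░░░
░·○·○■·◇░░░
░○○·○○●○░░░
░░░░░░░░░░░
░░░░░░░░░░░

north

■■■■■■■■■■■
░░░░░░░░░░░
░░░░░░░░░░░
░●○○●··●░░░
░○○●·○■○░░░
░○●○●◆◇◇░░░
░○○●■○○●░░░
░○○··○○·░░░
░·○·○■·◇░░░
░○○·○○●○░░░
░░░░░░░░░░░

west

■■■■■■■■■■■
░░░░░░░░░░░
░░░░░░░░░░░
░░●○○●··●░░
░░○○●·○■○░░
░░○●○◆·◇◇░░
░░○○●■○○●░░
░░○○··○○·░░
░░·○·○■·◇░░
░░○○·○○●○░░
░░░░░░░░░░░

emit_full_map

●○○●··●
○○●·○■○
○●○◆·◇◇
○○●■○○●
○○··○○·
·○·○■·◇
○○·○○●○

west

■■■■■■■■■■■
░░░░░░░░░░░
░░░░░░░░░░░
░░░●○○●··●░
░░░○○●·○■○░
░░░○●◆●·◇◇░
░░░○○●■○○●░
░░░○○··○○·░
░░░·○·○■·◇░
░░░○○·○○●○░
░░░░░░░░░░░

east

■■■■■■■■■■■
░░░░░░░░░░░
░░░░░░░░░░░
░░●○○●··●░░
░░○○●·○■○░░
░░○●○◆·◇◇░░
░░○○●■○○●░░
░░○○··○○·░░
░░·○·○■·◇░░
░░○○·○○●○░░
░░░░░░░░░░░

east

■■■■■■■■■■■
░░░░░░░░░░░
░░░░░░░░░░░
░●○○●··●░░░
░○○●·○■○░░░
░○●○●◆◇◇░░░
░○○●■○○●░░░
░○○··○○·░░░
░·○·○■·◇░░░
░○○·○○●○░░░
░░░░░░░░░░░

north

■■■■■■■■■■■
■■■■■■■■■■■
░░░░░░░░░░░
░░░○○■··░░░
░●○○●··●░░░
░○○●·◆■○░░░
░○●○●·◇◇░░░
░○○●■○○●░░░
░○○··○○·░░░
░·○·○■·◇░░░
░○○·○○●○░░░

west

■■■■■■■■■■■
■■■■■■■■■■■
░░░░░░░░░░░
░░░·○○■··░░
░░●○○●··●░░
░░○○●◆○■○░░
░░○●○●·◇◇░░
░░○○●■○○●░░
░░○○··○○·░░
░░·○·○■·◇░░
░░○○·○○●○░░

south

■■■■■■■■■■■
░░░░░░░░░░░
░░░·○○■··░░
░░●○○●··●░░
░░○○●·○■○░░
░░○●○◆·◇◇░░
░░○○●■○○●░░
░░○○··○○·░░
░░·○·○■·◇░░
░░○○·○○●○░░
░░░░░░░░░░░

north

■■■■■■■■■■■
■■■■■■■■■■■
░░░░░░░░░░░
░░░·○○■··░░
░░●○○●··●░░
░░○○●◆○■○░░
░░○●○●·◇◇░░
░░○○●■○○●░░
░░○○··○○·░░
░░·○·○■·◇░░
░░○○·○○●○░░

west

■■■■■■■■■■■
■■■■■■■■■■■
░░░░░░░░░░░
░░░○·○○■··░
░░░●○○●··●░
░░░○○◆·○■○░
░░░○●○●·◇◇░
░░░○○●■○○●░
░░░○○··○○·░
░░░·○·○■·◇░
░░░○○·○○●○░

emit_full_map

○·○○■··
●○○●··●
○○◆·○■○
○●○●·◇◇
○○●■○○●
○○··○○·
·○·○■·◇
○○·○○●○

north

■■■■■■■■■■■
■■■■■■■■■■■
■■■■■■■■■■■
░░░·○◇○○░░░
░░░○·○○■··░
░░░●○◆●··●░
░░░○○●·○■○░
░░░○●○●·◇◇░
░░░○○●■○○●░
░░░○○··○○·░
░░░·○·○■·◇░

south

■■■■■■■■■■■
■■■■■■■■■■■
░░░·○◇○○░░░
░░░○·○○■··░
░░░●○○●··●░
░░░○○◆·○■○░
░░░○●○●·◇◇░
░░░○○●■○○●░
░░░○○··○○·░
░░░·○·○■·◇░
░░░○○·○○●○░

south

■■■■■■■■■■■
░░░·○◇○○░░░
░░░○·○○■··░
░░░●○○●··●░
░░░○○●·○■○░
░░░○●◆●·◇◇░
░░░○○●■○○●░
░░░○○··○○·░
░░░·○·○■·◇░
░░░○○·○○●○░
░░░░░░░░░░░

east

■■■■■■■■■■■
░░·○◇○○░░░░
░░○·○○■··░░
░░●○○●··●░░
░░○○●·○■○░░
░░○●○◆·◇◇░░
░░○○●■○○●░░
░░○○··○○·░░
░░·○·○■·◇░░
░░○○·○○●○░░
░░░░░░░░░░░

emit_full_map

·○◇○○░░
○·○○■··
●○○●··●
○○●·○■○
○●○◆·◇◇
○○●■○○●
○○··○○·
·○·○■·◇
○○·○○●○
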